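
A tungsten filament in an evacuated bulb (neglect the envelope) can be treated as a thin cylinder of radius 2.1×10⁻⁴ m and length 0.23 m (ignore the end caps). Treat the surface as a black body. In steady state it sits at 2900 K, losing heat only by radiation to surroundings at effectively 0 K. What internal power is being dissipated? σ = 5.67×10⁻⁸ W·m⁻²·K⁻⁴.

Steady state: P = εσA T⁴.
A = 2πrL = 3.035×10⁻⁴ m²; T⁴ = (2900)⁴ = 7.073×10¹³ K⁴.
P = 1.0 × 5.67×10⁻⁸ × 3.035×10⁻⁴ × 7.073×10¹³.

P ≈ 1220 W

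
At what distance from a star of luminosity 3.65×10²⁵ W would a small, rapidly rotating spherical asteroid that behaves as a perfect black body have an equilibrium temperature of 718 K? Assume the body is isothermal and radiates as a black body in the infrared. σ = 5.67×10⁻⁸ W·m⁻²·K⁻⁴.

d ≈ 6.94×10⁹ m

For an isothermal black-emitting sphere, (1−a)S·πr² = σ·4πr²·T⁴ ⇒ S = 4σT⁴/(1−a).
S = 4·5.67×10⁻⁸·(718)⁴/1.00 = 60280 W/m².
Flux falls as S = L/(4πd²), so d = √(L/(4πS)) = √(3.65×10²⁵/(4π·60280)).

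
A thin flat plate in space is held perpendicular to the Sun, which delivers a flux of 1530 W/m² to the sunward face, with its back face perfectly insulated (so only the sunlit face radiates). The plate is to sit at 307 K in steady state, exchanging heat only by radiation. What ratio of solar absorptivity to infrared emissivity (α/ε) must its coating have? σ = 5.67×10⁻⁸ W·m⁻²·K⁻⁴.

α/ε ≈ 0.329

Balance: αS·A = εσ·1A·T⁴ ⇒ α/ε = σT⁴/S.
α/ε = 5.67×10⁻⁸·(307)⁴/1530 = 5.67×10⁻⁸·8.883×10⁹/1530.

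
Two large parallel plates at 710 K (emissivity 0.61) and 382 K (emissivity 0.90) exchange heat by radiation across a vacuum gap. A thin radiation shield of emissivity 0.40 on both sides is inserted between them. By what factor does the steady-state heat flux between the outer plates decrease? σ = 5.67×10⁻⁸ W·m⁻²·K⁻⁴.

factor ≈ 3.29

Without shield: q₀ = σΔ(T⁴)/(1/ε₁+1/ε₂−1) with denominator 1.750.
With shield the two gaps are in series; the resistances add: (1/ε₁+1/ε_s−1)+(1/ε_s+1/ε₂−1) = 3.139+2.611 = 5.750.
Heat-flux ratio q₀/q = 5.750/1.750.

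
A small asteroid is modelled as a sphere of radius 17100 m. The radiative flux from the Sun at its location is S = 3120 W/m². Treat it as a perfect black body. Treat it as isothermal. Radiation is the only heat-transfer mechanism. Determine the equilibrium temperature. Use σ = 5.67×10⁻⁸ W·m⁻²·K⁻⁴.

At equilibrium, absorbed power = emitted power.
Absorbing cross-section = πr² = 9.186×10⁸ m²; emitting surface = 4πr² = 3.675×10⁹ m² (ratio 4).
S·A_cross = εσ·A_surf·T⁴  ⇒  T⁴ = S/(4σ).
T⁴ = 1.00·3120/(4·5.67×10⁻⁸) = 1.376×10¹⁰ K⁴.
T = (1.376×10¹⁰)^(1/4).

T ≈ 342 K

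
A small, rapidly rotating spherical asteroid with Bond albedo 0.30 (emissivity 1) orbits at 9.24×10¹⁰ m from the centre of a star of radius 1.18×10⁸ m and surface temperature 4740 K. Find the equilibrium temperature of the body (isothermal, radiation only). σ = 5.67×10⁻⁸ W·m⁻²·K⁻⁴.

The star's surface emits σT_*⁴; at distance d the flux is S = σT_*⁴(R_*/d)².
S = 5.67×10⁻⁸·(4740)⁴·(1.18×10⁸/9.24×10¹⁰)² = 46.68 W/m².
For an isothermal sphere T⁴ = (1−a)S/(4σ) = 1.441×10⁸ K⁴.

T ≈ 110 K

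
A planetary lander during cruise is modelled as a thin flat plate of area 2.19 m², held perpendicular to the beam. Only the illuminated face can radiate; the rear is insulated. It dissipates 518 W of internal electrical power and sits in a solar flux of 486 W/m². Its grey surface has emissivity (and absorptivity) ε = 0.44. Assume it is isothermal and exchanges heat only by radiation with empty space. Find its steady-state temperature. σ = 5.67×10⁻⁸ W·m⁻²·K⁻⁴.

At steady state, absorbed solar power + internal power = radiated power.
Absorbed: α·S·A_cross = 0.44·486·2.190 = 468.3 W (cross-section A).
Total input = 468.3 + 518 = 986.3 W.
Radiated: εσ·A_surf·T⁴ with A_surf = A = 2.190 m².
T⁴ = 986.3/(0.44·5.67×10⁻⁸·2.190) = 1.805×10¹⁰ K⁴.

T ≈ 367 K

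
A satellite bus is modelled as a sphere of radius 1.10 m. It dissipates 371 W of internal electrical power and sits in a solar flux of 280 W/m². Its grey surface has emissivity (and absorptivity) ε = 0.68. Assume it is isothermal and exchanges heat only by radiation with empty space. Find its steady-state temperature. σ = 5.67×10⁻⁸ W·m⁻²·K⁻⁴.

At steady state, absorbed solar power + internal power = radiated power.
Absorbed: α·S·A_cross = 0.68·280·3.801 = 723.8 W (cross-section πr²).
Total input = 723.8 + 371 = 1095 W.
Radiated: εσ·A_surf·T⁴ with A_surf = 4πr² = 15.21 m².
T⁴ = 1095/(0.68·5.67×10⁻⁸·15.21) = 1.867×10⁹ K⁴.

T ≈ 208 K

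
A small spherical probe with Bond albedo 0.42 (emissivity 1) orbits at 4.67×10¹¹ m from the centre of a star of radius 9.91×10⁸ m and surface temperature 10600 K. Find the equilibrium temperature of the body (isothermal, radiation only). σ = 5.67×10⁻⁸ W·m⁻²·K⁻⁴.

The star's surface emits σT_*⁴; at distance d the flux is S = σT_*⁴(R_*/d)².
S = 5.67×10⁻⁸·(10600)⁴·(9.91×10⁸/4.67×10¹¹)² = 3223 W/m².
For an isothermal sphere T⁴ = (1−a)S/(4σ) = 8.243×10⁹ K⁴.

T ≈ 301 K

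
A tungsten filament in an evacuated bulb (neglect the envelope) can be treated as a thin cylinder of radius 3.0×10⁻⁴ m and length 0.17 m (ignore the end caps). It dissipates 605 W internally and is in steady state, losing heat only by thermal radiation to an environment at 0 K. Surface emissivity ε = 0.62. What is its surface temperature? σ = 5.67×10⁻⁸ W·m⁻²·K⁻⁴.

Steady state: internal power = radiated power, P = εσA T⁴.
Radiating area A = 2πrL = 3.204×10⁻⁴ m².
T⁴ = P/(εσA) = 605/(0.62·5.67×10⁻⁸·3.204×10⁻⁴) = 5.371×10¹³ K⁴.
T = (5.371×10¹³)^(1/4).

T ≈ 2710 K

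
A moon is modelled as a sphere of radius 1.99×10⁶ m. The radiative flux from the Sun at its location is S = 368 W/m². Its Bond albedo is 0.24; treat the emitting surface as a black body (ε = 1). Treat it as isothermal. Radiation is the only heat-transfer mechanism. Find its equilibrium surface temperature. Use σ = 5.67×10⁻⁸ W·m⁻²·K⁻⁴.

T ≈ 187 K

At equilibrium, absorbed power = emitted power.
Absorbing cross-section = πr² = 1.244×10¹³ m²; emitting surface = 4πr² = 4.976×10¹³ m² (ratio 4).
(1−a)S·A_cross = εσ·A_surf·T⁴  ⇒  T⁴ = (1−a)S/(4σ).
T⁴ = 0.760·368/(4·5.67×10⁻⁸) = 1.233×10⁹ K⁴.
T = (1.233×10⁹)^(1/4).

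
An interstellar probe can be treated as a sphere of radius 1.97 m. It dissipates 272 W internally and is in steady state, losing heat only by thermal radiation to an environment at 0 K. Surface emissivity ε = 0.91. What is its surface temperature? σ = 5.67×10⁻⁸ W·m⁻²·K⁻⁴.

Steady state: internal power = radiated power, P = εσA T⁴.
Radiating area A = 4πr² = 48.77 m².
T⁴ = P/(εσA) = 272/(0.91·5.67×10⁻⁸·48.77) = 1.081×10⁸ K⁴.
T = (1.081×10⁸)^(1/4).

T ≈ 102 K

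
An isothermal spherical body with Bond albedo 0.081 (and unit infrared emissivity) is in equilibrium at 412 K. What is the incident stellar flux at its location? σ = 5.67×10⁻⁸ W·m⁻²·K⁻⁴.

S ≈ 7110 W/m²

(1−a)S·πr² = σ·4πr²·T⁴ ⇒ S = 4σT⁴/(1−a).
S = 4·5.67×10⁻⁸·2.881×10¹⁰/0.919.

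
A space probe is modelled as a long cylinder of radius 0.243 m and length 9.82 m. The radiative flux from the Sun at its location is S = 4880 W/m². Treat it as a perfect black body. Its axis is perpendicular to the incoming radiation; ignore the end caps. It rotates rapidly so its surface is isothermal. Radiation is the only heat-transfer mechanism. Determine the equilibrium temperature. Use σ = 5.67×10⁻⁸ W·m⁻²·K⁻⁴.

T ≈ 407 K

At equilibrium, absorbed power = emitted power.
Absorbing cross-section = 2rL = 4.773 m²; emitting surface = 2πrL = 14.99 m² (ratio π).
S·A_cross = εσ·A_surf·T⁴  ⇒  T⁴ = S/(πσ).
T⁴ = 1.00·4880/(π·5.67×10⁻⁸) = 2.740×10¹⁰ K⁴.
T = (2.740×10¹⁰)^(1/4).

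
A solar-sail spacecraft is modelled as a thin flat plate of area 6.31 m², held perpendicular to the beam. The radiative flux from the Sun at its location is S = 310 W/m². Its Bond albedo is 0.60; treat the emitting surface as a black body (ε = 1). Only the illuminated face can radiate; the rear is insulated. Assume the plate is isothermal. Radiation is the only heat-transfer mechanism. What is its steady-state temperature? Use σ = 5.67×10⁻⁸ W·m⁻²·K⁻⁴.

At equilibrium, absorbed power = emitted power.
Absorbing cross-section = A = 6.310 m²; emitting surface = A = 6.310 m² (ratio 1).
(1−a)S·A_cross = εσ·A_surf·T⁴  ⇒  T⁴ = (1−a)S/(1σ).
T⁴ = 0.400·310/(1·5.67×10⁻⁸) = 2.187×10⁹ K⁴.
T = (2.187×10⁹)^(1/4).

T ≈ 216 K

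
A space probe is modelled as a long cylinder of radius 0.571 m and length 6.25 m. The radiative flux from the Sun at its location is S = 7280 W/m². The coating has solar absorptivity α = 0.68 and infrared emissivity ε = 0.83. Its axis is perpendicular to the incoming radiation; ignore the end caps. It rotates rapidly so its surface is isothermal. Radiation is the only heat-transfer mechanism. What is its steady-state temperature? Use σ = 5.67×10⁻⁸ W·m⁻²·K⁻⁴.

At equilibrium, absorbed power = emitted power.
Absorbing cross-section = 2rL = 7.137 m²; emitting surface = 2πrL = 22.42 m² (ratio π).
αS·A_cross = εσ·A_surf·T⁴  ⇒  T⁴ = αS/(ε·πσ).
T⁴ = 0.680·7280/(0.83·π·5.67×10⁻⁸) = 3.348×10¹⁰ K⁴.
T = (3.348×10¹⁰)^(1/4).

T ≈ 428 K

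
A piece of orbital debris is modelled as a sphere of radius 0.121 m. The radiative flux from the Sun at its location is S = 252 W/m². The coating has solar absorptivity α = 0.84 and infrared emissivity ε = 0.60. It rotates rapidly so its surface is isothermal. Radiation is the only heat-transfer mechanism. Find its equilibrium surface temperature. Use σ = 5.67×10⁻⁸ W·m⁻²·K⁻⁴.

T ≈ 199 K

At equilibrium, absorbed power = emitted power.
Absorbing cross-section = πr² = 0.04600 m²; emitting surface = 4πr² = 0.1840 m² (ratio 4).
αS·A_cross = εσ·A_surf·T⁴  ⇒  T⁴ = αS/(ε·4σ).
T⁴ = 0.840·252/(0.60·4·5.67×10⁻⁸) = 1.556×10⁹ K⁴.
T = (1.556×10⁹)^(1/4).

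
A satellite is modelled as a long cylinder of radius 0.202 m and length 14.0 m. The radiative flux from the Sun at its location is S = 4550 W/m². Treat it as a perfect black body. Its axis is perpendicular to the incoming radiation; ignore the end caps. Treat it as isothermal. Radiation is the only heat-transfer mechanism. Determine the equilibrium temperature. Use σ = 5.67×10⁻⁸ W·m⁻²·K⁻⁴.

At equilibrium, absorbed power = emitted power.
Absorbing cross-section = 2rL = 5.656 m²; emitting surface = 2πrL = 17.77 m² (ratio π).
S·A_cross = εσ·A_surf·T⁴  ⇒  T⁴ = S/(πσ).
T⁴ = 1.00·4550/(π·5.67×10⁻⁸) = 2.554×10¹⁰ K⁴.
T = (2.554×10¹⁰)^(1/4).

T ≈ 400 K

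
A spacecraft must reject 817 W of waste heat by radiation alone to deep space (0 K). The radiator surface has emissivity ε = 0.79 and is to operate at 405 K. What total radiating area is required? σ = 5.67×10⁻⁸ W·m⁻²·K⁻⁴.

P = εσA T⁴ ⇒ A = P/(εσT⁴).
T⁴ = 2.690×10¹⁰ K⁴.
A = 817/(0.79 × 5.67×10⁻⁸ × 2.690×10¹⁰).

A ≈ 0.678 m²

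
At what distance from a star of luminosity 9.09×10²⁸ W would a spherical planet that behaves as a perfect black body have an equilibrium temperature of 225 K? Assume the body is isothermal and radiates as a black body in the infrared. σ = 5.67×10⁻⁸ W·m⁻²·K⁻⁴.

d ≈ 3.53×10¹² m

For an isothermal black-emitting sphere, (1−a)S·πr² = σ·4πr²·T⁴ ⇒ S = 4σT⁴/(1−a).
S = 4·5.67×10⁻⁸·(225)⁴/1.00 = 581.3 W/m².
Flux falls as S = L/(4πd²), so d = √(L/(4πS)) = √(9.09×10²⁸/(4π·581.3)).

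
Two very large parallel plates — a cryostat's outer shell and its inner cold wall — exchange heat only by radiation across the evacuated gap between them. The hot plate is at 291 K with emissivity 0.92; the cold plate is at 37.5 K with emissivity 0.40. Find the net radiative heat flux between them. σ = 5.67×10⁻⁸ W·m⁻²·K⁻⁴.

For two infinite grey parallel plates, q = σ(T₁⁴ − T₂⁴)/(1/ε₁ + 1/ε₂ − 1).
T₁⁴ − T₂⁴ = 7.171×10⁹ − 1.978×10⁶ = 7.169×10⁹ K⁴.
1/ε₁ + 1/ε₂ − 1 = 1.087 + 2.500 − 1 = 2.587.
q = 5.67×10⁻⁸ × 7.169×10⁹ / 2.587.

q ≈ 157 W/m²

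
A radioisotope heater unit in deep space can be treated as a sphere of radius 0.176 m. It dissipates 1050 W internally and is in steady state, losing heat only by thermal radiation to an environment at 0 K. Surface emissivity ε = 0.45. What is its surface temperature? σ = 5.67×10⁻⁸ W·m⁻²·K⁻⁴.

T ≈ 570 K

Steady state: internal power = radiated power, P = εσA T⁴.
Radiating area A = 4πr² = 0.3893 m².
T⁴ = P/(εσA) = 1050/(0.45·5.67×10⁻⁸·0.3893) = 1.057×10¹¹ K⁴.
T = (1.057×10¹¹)^(1/4).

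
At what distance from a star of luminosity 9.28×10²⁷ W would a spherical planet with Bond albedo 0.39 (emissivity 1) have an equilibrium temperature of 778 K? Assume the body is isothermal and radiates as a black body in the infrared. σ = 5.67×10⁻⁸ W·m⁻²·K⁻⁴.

d ≈ 7.36×10¹⁰ m

For an isothermal black-emitting sphere, (1−a)S·πr² = σ·4πr²·T⁴ ⇒ S = 4σT⁴/(1−a).
S = 4·5.67×10⁻⁸·(778)⁴/0.610 = 1.362×10⁵ W/m².
Flux falls as S = L/(4πd²), so d = √(L/(4πS)) = √(9.28×10²⁷/(4π·1.362×10⁵)).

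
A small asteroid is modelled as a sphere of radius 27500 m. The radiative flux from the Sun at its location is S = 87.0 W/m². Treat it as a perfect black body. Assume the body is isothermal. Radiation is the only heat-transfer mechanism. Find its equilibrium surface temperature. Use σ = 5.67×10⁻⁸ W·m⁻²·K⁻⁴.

T ≈ 140 K

At equilibrium, absorbed power = emitted power.
Absorbing cross-section = πr² = 2.376×10⁹ m²; emitting surface = 4πr² = 9.503×10⁹ m² (ratio 4).
S·A_cross = εσ·A_surf·T⁴  ⇒  T⁴ = S/(4σ).
T⁴ = 1.00·87.0/(4·5.67×10⁻⁸) = 3.836×10⁸ K⁴.
T = (3.836×10⁸)^(1/4).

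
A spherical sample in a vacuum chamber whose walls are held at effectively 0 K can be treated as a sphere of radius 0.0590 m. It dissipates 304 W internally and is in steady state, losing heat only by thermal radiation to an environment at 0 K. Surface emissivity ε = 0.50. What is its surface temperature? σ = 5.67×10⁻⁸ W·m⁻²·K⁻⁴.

Steady state: internal power = radiated power, P = εσA T⁴.
Radiating area A = 4πr² = 0.04374 m².
T⁴ = P/(εσA) = 304/(0.50·5.67×10⁻⁸·0.04374) = 2.451×10¹¹ K⁴.
T = (2.451×10¹¹)^(1/4).

T ≈ 704 K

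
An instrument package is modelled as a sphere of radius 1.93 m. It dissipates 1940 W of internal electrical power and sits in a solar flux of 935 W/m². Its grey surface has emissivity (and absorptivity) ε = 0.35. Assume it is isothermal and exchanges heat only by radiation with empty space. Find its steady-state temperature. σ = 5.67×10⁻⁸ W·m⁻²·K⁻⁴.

At steady state, absorbed solar power + internal power = radiated power.
Absorbed: α·S·A_cross = 0.35·935·11.70 = 3830 W (cross-section πr²).
Total input = 3830 + 1940 = 5770 W.
Radiated: εσ·A_surf·T⁴ with A_surf = 4πr² = 46.81 m².
T⁴ = 5770/(0.35·5.67×10⁻⁸·46.81) = 6.211×10⁹ K⁴.

T ≈ 281 K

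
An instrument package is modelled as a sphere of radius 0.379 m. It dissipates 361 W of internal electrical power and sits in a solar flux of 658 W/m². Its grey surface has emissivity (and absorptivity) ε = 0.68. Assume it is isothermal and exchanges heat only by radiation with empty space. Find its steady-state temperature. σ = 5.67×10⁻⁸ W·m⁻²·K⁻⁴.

At steady state, absorbed solar power + internal power = radiated power.
Absorbed: α·S·A_cross = 0.68·658·0.4513 = 201.9 W (cross-section πr²).
Total input = 201.9 + 361 = 562.9 W.
Radiated: εσ·A_surf·T⁴ with A_surf = 4πr² = 1.805 m².
T⁴ = 562.9/(0.68·5.67×10⁻⁸·1.805) = 8.088×10⁹ K⁴.

T ≈ 300 K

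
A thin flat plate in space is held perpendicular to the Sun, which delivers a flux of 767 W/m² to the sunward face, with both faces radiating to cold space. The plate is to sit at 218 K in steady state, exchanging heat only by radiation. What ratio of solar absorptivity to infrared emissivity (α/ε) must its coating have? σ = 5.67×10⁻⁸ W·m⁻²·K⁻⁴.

Balance: αS·A = εσ·2A·T⁴ ⇒ α/ε = 2σT⁴/S.
α/ε = 2·5.67×10⁻⁸·(218)⁴/767 = 2·5.67×10⁻⁸·2.259×10⁹/767.

α/ε ≈ 0.334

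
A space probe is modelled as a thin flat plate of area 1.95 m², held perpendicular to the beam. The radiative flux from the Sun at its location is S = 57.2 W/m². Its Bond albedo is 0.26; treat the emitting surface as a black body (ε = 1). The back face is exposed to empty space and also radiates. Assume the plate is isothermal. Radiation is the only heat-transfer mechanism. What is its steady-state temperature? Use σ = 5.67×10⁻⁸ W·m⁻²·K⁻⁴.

T ≈ 139 K

At equilibrium, absorbed power = emitted power.
Absorbing cross-section = A = 1.950 m²; emitting surface = 2A = 3.900 m² (ratio 2).
(1−a)S·A_cross = εσ·A_surf·T⁴  ⇒  T⁴ = (1−a)S/(2σ).
T⁴ = 0.740·57.2/(2·5.67×10⁻⁸) = 3.733×10⁸ K⁴.
T = (3.733×10⁸)^(1/4).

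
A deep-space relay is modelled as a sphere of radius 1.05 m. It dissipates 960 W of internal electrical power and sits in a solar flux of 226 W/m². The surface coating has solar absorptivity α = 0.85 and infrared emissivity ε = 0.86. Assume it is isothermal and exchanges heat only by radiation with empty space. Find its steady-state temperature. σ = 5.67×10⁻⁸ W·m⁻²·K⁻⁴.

T ≈ 221 K

At steady state, absorbed solar power + internal power = radiated power.
Absorbed: α·S·A_cross = 0.85·226·3.464 = 665.4 W (cross-section πr²).
Total input = 665.4 + 960 = 1625 W.
Radiated: εσ·A_surf·T⁴ with A_surf = 4πr² = 13.85 m².
T⁴ = 1625/(0.86·5.67×10⁻⁸·13.85) = 2.406×10⁹ K⁴.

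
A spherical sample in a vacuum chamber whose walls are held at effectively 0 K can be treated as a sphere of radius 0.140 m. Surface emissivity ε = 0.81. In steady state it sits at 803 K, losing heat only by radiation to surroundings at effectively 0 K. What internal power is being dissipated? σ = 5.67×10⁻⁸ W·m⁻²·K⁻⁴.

Steady state: P = εσA T⁴.
A = 4πr² = 0.2463 m²; T⁴ = (803)⁴ = 4.158×10¹¹ K⁴.
P = 0.81 × 5.67×10⁻⁸ × 0.2463 × 4.158×10¹¹.

P ≈ 4700 W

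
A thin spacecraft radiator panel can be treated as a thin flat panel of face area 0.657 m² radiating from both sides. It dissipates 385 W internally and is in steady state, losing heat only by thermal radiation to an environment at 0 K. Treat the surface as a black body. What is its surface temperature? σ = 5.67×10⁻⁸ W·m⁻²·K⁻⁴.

T ≈ 268 K

Steady state: internal power = radiated power, P = εσA T⁴.
Radiating area A = 2·0.657 = 1.314 m².
T⁴ = P/(εσA) = 385/(1.0·5.67×10⁻⁸·1.314) = 5.168×10⁹ K⁴.
T = (5.168×10⁹)^(1/4).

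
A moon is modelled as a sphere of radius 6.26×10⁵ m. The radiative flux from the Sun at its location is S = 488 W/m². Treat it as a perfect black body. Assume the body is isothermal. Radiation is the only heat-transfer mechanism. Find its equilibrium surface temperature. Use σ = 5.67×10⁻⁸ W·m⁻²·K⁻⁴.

T ≈ 215 K

At equilibrium, absorbed power = emitted power.
Absorbing cross-section = πr² = 1.231×10¹² m²; emitting surface = 4πr² = 4.924×10¹² m² (ratio 4).
S·A_cross = εσ·A_surf·T⁴  ⇒  T⁴ = S/(4σ).
T⁴ = 1.00·488/(4·5.67×10⁻⁸) = 2.152×10⁹ K⁴.
T = (2.152×10⁹)^(1/4).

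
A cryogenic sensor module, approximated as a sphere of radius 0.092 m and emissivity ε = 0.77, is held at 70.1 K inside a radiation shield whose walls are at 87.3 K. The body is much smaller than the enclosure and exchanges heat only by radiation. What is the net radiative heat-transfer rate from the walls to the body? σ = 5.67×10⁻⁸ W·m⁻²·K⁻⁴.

P_net ≈ 0.158 W

For a small grey body in a large enclosure: P_net = εσA(T_body⁴ − T_wall⁴).
A = 4πr² = 0.1064 m²; T_body⁴ − T_wall⁴ = 2.415×10⁷ − 5.808×10⁷ = -3.394×10⁷ K⁴.
|P_net| = 0.77·5.67×10⁻⁸·0.1064·3.394×10⁷.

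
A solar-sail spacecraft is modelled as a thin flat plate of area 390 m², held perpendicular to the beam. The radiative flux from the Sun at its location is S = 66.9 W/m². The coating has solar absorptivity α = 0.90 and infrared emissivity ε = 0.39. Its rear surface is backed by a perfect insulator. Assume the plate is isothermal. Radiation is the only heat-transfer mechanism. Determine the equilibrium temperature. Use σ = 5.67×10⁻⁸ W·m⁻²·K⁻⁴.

T ≈ 228 K

At equilibrium, absorbed power = emitted power.
Absorbing cross-section = A = 390.0 m²; emitting surface = A = 390.0 m² (ratio 1).
αS·A_cross = εσ·A_surf·T⁴  ⇒  T⁴ = αS/(ε·1σ).
T⁴ = 0.900·66.9/(0.39·1·5.67×10⁻⁸) = 2.723×10⁹ K⁴.
T = (2.723×10⁹)^(1/4).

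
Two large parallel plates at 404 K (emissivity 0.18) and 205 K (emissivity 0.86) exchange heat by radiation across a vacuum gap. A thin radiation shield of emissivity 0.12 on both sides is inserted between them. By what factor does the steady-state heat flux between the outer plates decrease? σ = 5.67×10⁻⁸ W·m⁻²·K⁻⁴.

factor ≈ 3.74

Without shield: q₀ = σΔ(T⁴)/(1/ε₁+1/ε₂−1) with denominator 5.718.
With shield the two gaps are in series; the resistances add: (1/ε₁+1/ε_s−1)+(1/ε_s+1/ε₂−1) = 12.89+8.496 = 21.39.
Heat-flux ratio q₀/q = 21.39/5.718.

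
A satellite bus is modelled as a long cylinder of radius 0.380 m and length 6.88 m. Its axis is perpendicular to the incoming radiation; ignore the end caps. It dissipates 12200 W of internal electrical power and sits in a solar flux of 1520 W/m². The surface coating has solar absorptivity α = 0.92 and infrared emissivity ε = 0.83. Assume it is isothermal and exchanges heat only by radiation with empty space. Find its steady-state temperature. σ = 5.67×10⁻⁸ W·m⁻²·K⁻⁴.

At steady state, absorbed solar power + internal power = radiated power.
Absorbed: α·S·A_cross = 0.92·1520·5.229 = 7312 W (cross-section 2rL).
Total input = 7312 + 12200 = 19510 W.
Radiated: εσ·A_surf·T⁴ with A_surf = 2πrL = 16.43 m².
T⁴ = 19510/(0.83·5.67×10⁻⁸·16.43) = 2.524×10¹⁰ K⁴.

T ≈ 399 K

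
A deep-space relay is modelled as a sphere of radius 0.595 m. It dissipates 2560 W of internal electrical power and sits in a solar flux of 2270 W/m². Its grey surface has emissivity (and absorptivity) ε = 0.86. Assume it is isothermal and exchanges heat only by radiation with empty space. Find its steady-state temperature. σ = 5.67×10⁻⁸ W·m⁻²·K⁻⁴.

At steady state, absorbed solar power + internal power = radiated power.
Absorbed: α·S·A_cross = 0.86·2270·1.112 = 2171 W (cross-section πr²).
Total input = 2171 + 2560 = 4731 W.
Radiated: εσ·A_surf·T⁴ with A_surf = 4πr² = 4.449 m².
T⁴ = 4731/(0.86·5.67×10⁻⁸·4.449) = 2.181×10¹⁰ K⁴.

T ≈ 384 K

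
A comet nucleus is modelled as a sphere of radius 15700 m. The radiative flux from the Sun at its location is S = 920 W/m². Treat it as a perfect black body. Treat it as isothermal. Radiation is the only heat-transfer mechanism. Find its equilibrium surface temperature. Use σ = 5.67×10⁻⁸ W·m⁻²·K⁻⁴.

T ≈ 252 K

At equilibrium, absorbed power = emitted power.
Absorbing cross-section = πr² = 7.744×10⁸ m²; emitting surface = 4πr² = 3.097×10⁹ m² (ratio 4).
S·A_cross = εσ·A_surf·T⁴  ⇒  T⁴ = S/(4σ).
T⁴ = 1.00·920/(4·5.67×10⁻⁸) = 4.056×10⁹ K⁴.
T = (4.056×10⁹)^(1/4).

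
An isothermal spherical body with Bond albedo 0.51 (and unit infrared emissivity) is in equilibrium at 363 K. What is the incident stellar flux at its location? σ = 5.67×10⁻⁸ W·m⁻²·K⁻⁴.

(1−a)S·πr² = σ·4πr²·T⁴ ⇒ S = 4σT⁴/(1−a).
S = 4·5.67×10⁻⁸·1.736×10¹⁰/0.490.

S ≈ 8040 W/m²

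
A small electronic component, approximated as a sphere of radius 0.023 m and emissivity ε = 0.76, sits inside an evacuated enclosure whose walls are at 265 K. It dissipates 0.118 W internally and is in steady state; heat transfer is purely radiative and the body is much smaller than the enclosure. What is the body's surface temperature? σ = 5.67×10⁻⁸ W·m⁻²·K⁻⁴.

For a small grey body in a large enclosure, net radiated power = εσA(T⁴ − T_w⁴).
Steady state: P = εσA(T⁴ − T_w⁴) with A = 4πr² = 0.006648 m².
T⁴ = P/(εσA) + T_w⁴ = 0.118/(0.76·5.67×10⁻⁸·0.006648) + (265)⁴
    = 4.119×10⁸ + 4.932×10⁹ = 5.343×10⁹ K⁴.

T ≈ 270 K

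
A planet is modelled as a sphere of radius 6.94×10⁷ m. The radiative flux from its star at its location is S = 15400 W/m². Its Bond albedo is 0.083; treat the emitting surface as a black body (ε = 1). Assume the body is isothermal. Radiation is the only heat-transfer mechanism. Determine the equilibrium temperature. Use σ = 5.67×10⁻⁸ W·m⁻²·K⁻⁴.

T ≈ 500 K

At equilibrium, absorbed power = emitted power.
Absorbing cross-section = πr² = 1.513×10¹⁶ m²; emitting surface = 4πr² = 6.052×10¹⁶ m² (ratio 4).
(1−a)S·A_cross = εσ·A_surf·T⁴  ⇒  T⁴ = (1−a)S/(4σ).
T⁴ = 0.917·15400/(4·5.67×10⁻⁸) = 6.227×10¹⁰ K⁴.
T = (6.227×10¹⁰)^(1/4).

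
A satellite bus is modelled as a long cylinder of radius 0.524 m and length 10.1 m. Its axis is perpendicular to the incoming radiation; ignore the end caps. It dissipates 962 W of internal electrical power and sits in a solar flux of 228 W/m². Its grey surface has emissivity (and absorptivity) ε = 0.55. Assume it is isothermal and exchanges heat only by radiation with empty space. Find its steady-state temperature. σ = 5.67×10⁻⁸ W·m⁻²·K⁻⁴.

At steady state, absorbed solar power + internal power = radiated power.
Absorbed: α·S·A_cross = 0.55·228·10.58 = 1327 W (cross-section 2rL).
Total input = 1327 + 962 = 2289 W.
Radiated: εσ·A_surf·T⁴ with A_surf = 2πrL = 33.25 m².
T⁴ = 2289/(0.55·5.67×10⁻⁸·33.25) = 2.208×10⁹ K⁴.

T ≈ 217 K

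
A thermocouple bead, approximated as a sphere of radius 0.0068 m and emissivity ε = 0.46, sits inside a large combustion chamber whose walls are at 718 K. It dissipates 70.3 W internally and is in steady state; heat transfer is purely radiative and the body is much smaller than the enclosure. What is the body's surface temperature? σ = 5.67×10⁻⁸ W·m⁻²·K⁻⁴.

T ≈ 1490 K

For a small grey body in a large enclosure, net radiated power = εσA(T⁴ − T_w⁴).
Steady state: P = εσA(T⁴ − T_w⁴) with A = 4πr² = 5.811×10⁻⁴ m².
T⁴ = P/(εσA) + T_w⁴ = 70.3/(0.46·5.67×10⁻⁸·5.811×10⁻⁴) + (718)⁴
    = 4.639×10¹² + 2.658×10¹¹ = 4.904×10¹² K⁴.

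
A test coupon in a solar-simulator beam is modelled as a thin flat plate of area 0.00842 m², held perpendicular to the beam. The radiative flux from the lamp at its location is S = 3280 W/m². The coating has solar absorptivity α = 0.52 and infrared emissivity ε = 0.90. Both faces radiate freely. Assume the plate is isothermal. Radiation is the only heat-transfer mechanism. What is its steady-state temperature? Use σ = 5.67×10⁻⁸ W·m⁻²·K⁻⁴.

T ≈ 360 K

At equilibrium, absorbed power = emitted power.
Absorbing cross-section = A = 0.008420 m²; emitting surface = 2A = 0.01684 m² (ratio 2).
αS·A_cross = εσ·A_surf·T⁴  ⇒  T⁴ = αS/(ε·2σ).
T⁴ = 0.520·3280/(0.90·2·5.67×10⁻⁸) = 1.671×10¹⁰ K⁴.
T = (1.671×10¹⁰)^(1/4).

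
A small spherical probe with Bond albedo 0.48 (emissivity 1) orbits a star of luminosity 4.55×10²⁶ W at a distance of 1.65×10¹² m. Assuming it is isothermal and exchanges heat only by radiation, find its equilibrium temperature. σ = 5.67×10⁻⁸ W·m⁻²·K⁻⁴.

T ≈ 74.3 K

First find the stellar flux at distance d: S = L/(4πd²) = 4.55×10²⁶/(4π·(1.65×10¹²)²) = 13.30 W/m².
For an isothermal sphere, absorbed (1−a)S·πr² = emitted σ·4πr²·T⁴, so T⁴ = (1−a)S/(4σ).
T⁴ = 0.520·13.30/(4·5.67×10⁻⁸) = 3.049×10⁷ K⁴.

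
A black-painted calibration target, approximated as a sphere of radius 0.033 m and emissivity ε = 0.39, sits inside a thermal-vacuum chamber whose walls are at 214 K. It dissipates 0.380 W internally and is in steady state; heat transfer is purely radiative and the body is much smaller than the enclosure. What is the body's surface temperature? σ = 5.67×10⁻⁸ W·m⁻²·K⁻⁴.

For a small grey body in a large enclosure, net radiated power = εσA(T⁴ − T_w⁴).
Steady state: P = εσA(T⁴ − T_w⁴) with A = 4πr² = 0.01368 m².
T⁴ = P/(εσA) + T_w⁴ = 0.380/(0.39·5.67×10⁻⁸·0.01368) + (214)⁴
    = 1.256×10⁹ + 2.097×10⁹ = 3.353×10⁹ K⁴.

T ≈ 241 K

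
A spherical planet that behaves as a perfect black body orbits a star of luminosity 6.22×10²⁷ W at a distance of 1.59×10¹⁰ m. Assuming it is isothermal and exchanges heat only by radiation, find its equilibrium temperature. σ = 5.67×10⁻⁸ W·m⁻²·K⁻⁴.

First find the stellar flux at distance d: S = L/(4πd²) = 6.22×10²⁷/(4π·(1.59×10¹⁰)²) = 1.958×10⁶ W/m².
For an isothermal sphere, absorbed (1−a)S·πr² = emitted σ·4πr²·T⁴, so T⁴ = (1−a)S/(4σ).
T⁴ = 1.00·1.958×10⁶/(4·5.67×10⁻⁸) = 8.633×10¹² K⁴.

T ≈ 1710 K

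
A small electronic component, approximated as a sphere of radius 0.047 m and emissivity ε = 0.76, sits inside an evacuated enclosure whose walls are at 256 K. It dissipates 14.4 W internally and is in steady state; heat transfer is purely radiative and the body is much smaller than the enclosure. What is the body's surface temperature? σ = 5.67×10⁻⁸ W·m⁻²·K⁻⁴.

For a small grey body in a large enclosure, net radiated power = εσA(T⁴ − T_w⁴).
Steady state: P = εσA(T⁴ − T_w⁴) with A = 4πr² = 0.02776 m².
T⁴ = P/(εσA) + T_w⁴ = 14.4/(0.76·5.67×10⁻⁸·0.02776) + (256)⁴
    = 1.204×10¹⁰ + 4.295×10⁹ = 1.633×10¹⁰ K⁴.

T ≈ 357 K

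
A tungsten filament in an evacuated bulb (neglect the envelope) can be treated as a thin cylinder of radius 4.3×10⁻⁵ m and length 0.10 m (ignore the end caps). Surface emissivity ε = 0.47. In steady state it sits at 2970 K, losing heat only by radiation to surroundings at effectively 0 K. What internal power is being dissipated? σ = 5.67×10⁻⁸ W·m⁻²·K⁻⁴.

Steady state: P = εσA T⁴.
A = 2πrL = 2.702×10⁻⁵ m²; T⁴ = (2970)⁴ = 7.781×10¹³ K⁴.
P = 0.47 × 5.67×10⁻⁸ × 2.702×10⁻⁵ × 7.781×10¹³.

P ≈ 56.0 W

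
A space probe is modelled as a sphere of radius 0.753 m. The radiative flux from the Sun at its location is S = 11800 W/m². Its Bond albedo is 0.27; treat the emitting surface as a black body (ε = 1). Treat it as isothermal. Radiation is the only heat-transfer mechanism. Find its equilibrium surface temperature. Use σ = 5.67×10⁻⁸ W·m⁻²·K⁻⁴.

T ≈ 441 K

At equilibrium, absorbed power = emitted power.
Absorbing cross-section = πr² = 1.781 m²; emitting surface = 4πr² = 7.125 m² (ratio 4).
(1−a)S·A_cross = εσ·A_surf·T⁴  ⇒  T⁴ = (1−a)S/(4σ).
T⁴ = 0.730·11800/(4·5.67×10⁻⁸) = 3.798×10¹⁰ K⁴.
T = (3.798×10¹⁰)^(1/4).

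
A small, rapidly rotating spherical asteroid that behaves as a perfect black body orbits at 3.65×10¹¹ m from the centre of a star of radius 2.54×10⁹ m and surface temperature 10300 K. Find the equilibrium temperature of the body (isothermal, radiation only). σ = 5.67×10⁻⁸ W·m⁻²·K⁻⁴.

T ≈ 608 K

The star's surface emits σT_*⁴; at distance d the flux is S = σT_*⁴(R_*/d)².
S = 5.67×10⁻⁸·(10300)⁴·(2.54×10⁹/3.65×10¹¹)² = 30900 W/m².
For an isothermal sphere T⁴ = (1−a)S/(4σ) = 1.363×10¹¹ K⁴.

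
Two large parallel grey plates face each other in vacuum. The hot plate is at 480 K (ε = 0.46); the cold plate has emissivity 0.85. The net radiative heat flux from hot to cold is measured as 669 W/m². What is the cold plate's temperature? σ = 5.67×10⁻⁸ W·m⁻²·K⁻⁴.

q = σ(T₁⁴ − T₂⁴)/(1/ε₁ + 1/ε₂ − 1); denominator = 2.350.
T₂⁴ = T₁⁴ − q·(1/ε₁+1/ε₂−1)/σ = 5.308×10¹⁰ − 669·2.350/5.67×10⁻⁸
    = 2.535×10¹⁰ K⁴.

T₂ ≈ 399 K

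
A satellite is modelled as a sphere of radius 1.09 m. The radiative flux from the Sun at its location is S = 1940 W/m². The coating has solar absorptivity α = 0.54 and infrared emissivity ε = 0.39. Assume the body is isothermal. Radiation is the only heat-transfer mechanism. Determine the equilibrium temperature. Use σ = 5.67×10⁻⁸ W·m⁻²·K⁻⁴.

T ≈ 330 K

At equilibrium, absorbed power = emitted power.
Absorbing cross-section = πr² = 3.733 m²; emitting surface = 4πr² = 14.93 m² (ratio 4).
αS·A_cross = εσ·A_surf·T⁴  ⇒  T⁴ = αS/(ε·4σ).
T⁴ = 0.540·1940/(0.39·4·5.67×10⁻⁸) = 1.184×10¹⁰ K⁴.
T = (1.184×10¹⁰)^(1/4).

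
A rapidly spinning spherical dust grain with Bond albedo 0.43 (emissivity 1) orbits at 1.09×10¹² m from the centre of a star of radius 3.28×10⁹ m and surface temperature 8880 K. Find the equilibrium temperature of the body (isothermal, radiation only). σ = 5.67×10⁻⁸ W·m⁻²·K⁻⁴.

T ≈ 299 K

The star's surface emits σT_*⁴; at distance d the flux is S = σT_*⁴(R_*/d)².
S = 5.67×10⁻⁸·(8880)⁴·(3.28×10⁹/1.09×10¹²)² = 3192 W/m².
For an isothermal sphere T⁴ = (1−a)S/(4σ) = 8.023×10⁹ K⁴.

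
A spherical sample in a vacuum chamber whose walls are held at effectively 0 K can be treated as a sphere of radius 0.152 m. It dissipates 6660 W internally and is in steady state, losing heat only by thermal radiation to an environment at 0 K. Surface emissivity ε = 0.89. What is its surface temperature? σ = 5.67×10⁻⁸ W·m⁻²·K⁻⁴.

T ≈ 821 K

Steady state: internal power = radiated power, P = εσA T⁴.
Radiating area A = 4πr² = 0.2903 m².
T⁴ = P/(εσA) = 6660/(0.89·5.67×10⁻⁸·0.2903) = 4.546×10¹¹ K⁴.
T = (4.546×10¹¹)^(1/4).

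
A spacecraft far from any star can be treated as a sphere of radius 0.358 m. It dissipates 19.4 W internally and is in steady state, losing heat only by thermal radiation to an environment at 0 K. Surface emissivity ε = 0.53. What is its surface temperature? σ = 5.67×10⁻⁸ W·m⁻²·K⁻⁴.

T ≈ 141 K

Steady state: internal power = radiated power, P = εσA T⁴.
Radiating area A = 4πr² = 1.611 m².
T⁴ = P/(εσA) = 19.4/(0.53·5.67×10⁻⁸·1.611) = 4.008×10⁸ K⁴.
T = (4.008×10⁸)^(1/4).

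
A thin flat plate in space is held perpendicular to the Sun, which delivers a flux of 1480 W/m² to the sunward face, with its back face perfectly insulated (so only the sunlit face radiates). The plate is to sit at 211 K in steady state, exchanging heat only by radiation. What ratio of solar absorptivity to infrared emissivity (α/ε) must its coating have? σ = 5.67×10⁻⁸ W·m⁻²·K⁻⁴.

Balance: αS·A = εσ·1A·T⁴ ⇒ α/ε = σT⁴/S.
α/ε = 5.67×10⁻⁸·(211)⁴/1480 = 5.67×10⁻⁸·1.982×10⁹/1480.

α/ε ≈ 0.0759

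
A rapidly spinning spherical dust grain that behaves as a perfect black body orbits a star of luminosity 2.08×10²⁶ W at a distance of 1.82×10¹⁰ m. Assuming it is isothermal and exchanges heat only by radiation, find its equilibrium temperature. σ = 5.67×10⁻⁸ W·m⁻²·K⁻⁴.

First find the stellar flux at distance d: S = L/(4πd²) = 2.08×10²⁶/(4π·(1.82×10¹⁰)²) = 49970 W/m².
For an isothermal sphere, absorbed (1−a)S·πr² = emitted σ·4πr²·T⁴, so T⁴ = (1−a)S/(4σ).
T⁴ = 1.00·49970/(4·5.67×10⁻⁸) = 2.203×10¹¹ K⁴.

T ≈ 685 K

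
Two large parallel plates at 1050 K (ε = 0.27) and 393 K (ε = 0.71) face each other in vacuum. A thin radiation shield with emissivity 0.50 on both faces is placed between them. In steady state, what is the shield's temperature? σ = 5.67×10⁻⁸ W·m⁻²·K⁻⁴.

T_s ≈ 809 K

In steady state the net flux on the hot side equals that on the cold side.
σ(T₁⁴−T_s⁴)/D₁ = σ(T_s⁴−T₂⁴)/D₂, with D₁ = 1/ε₁+1/ε_s−1 = 4.704, D₂ = 1/ε_s+1/ε₂−1 = 2.408.
Solve for T_s⁴: T_s⁴ = (D₂·T₁⁴ + D₁·T₂⁴)/(D₁+D₂) = 4.274×10¹¹ K⁴.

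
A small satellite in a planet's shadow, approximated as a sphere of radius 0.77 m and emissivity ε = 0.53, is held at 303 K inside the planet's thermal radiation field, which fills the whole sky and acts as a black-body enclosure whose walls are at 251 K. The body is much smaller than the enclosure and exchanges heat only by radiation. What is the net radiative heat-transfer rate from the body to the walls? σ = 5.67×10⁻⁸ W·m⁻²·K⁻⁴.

For a small grey body in a large enclosure: P_net = εσA(T_body⁴ − T_wall⁴).
A = 4πr² = 7.451 m²; T_body⁴ − T_wall⁴ = 8.429×10⁹ − 3.969×10⁹ = 4.460×10⁹ K⁴.
|P_net| = 0.53·5.67×10⁻⁸·7.451·4.460×10⁹.

P_net ≈ 999 W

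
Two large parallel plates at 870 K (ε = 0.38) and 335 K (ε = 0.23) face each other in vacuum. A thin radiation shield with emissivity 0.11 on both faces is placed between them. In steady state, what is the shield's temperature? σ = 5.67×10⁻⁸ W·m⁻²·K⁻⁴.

In steady state the net flux on the hot side equals that on the cold side.
σ(T₁⁴−T_s⁴)/D₁ = σ(T_s⁴−T₂⁴)/D₂, with D₁ = 1/ε₁+1/ε_s−1 = 10.72, D₂ = 1/ε_s+1/ε₂−1 = 12.44.
Solve for T_s⁴: T_s⁴ = (D₂·T₁⁴ + D₁·T₂⁴)/(D₁+D₂) = 3.135×10¹¹ K⁴.

T_s ≈ 748 K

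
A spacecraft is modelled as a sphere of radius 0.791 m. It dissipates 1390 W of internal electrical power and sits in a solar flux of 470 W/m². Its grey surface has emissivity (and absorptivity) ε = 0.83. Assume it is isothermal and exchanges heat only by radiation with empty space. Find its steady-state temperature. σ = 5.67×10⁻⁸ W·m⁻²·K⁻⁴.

T ≈ 276 K

At steady state, absorbed solar power + internal power = radiated power.
Absorbed: α·S·A_cross = 0.83·470·1.966 = 766.8 W (cross-section πr²).
Total input = 766.8 + 1390 = 2157 W.
Radiated: εσ·A_surf·T⁴ with A_surf = 4πr² = 7.863 m².
T⁴ = 2157/(0.83·5.67×10⁻⁸·7.863) = 5.829×10⁹ K⁴.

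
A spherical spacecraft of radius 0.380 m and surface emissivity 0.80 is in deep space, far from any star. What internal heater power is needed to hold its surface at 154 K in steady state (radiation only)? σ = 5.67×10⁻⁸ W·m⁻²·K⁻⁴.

P = εσ·4πr²·T⁴.
4πr² = 1.815 m²; T⁴ = 5.624×10⁸ K⁴.
P = 0.80·5.67×10⁻⁸·1.815·5.624×10⁸.

P ≈ 46.3 W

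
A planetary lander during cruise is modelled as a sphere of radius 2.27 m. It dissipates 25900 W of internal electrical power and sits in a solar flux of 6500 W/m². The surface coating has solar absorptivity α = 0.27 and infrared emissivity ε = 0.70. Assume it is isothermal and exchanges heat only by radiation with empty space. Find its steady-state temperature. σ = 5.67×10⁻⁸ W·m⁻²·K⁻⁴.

At steady state, absorbed solar power + internal power = radiated power.
Absorbed: α·S·A_cross = 0.27·6500·16.19 = 28410 W (cross-section πr²).
Total input = 28410 + 25900 = 54310 W.
Radiated: εσ·A_surf·T⁴ with A_surf = 4πr² = 64.75 m².
T⁴ = 54310/(0.70·5.67×10⁻⁸·64.75) = 2.113×10¹⁰ K⁴.

T ≈ 381 K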